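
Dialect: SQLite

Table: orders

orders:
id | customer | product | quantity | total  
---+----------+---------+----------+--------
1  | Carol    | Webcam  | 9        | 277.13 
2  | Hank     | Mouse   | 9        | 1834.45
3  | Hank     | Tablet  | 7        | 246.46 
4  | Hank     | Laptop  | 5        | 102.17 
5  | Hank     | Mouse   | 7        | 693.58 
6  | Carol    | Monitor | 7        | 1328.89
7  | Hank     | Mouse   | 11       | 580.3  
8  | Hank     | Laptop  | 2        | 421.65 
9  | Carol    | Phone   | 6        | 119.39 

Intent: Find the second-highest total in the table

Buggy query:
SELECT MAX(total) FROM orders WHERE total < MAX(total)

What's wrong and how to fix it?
Bug: MAX(total) on the right of the comparison is an aggregate-in-WHERE error

Fix: Put the inner MAX in a scalar subquery

Corrected query:
SELECT MAX(total) FROM orders WHERE total < (SELECT MAX(total) FROM orders)

Result:
MAX(total)
----------
1328.89   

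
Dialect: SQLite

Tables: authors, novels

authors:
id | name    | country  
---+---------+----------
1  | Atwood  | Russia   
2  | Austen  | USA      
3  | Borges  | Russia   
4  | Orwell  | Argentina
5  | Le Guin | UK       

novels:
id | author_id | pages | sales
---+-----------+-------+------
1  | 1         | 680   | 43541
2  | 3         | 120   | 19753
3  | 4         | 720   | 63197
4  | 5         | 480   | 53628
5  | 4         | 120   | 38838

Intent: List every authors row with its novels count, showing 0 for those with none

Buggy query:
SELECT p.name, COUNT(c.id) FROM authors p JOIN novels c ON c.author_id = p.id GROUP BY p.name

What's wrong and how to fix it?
Bug: INNER JOIN drops authors rows that have no matching novels rows

Fix: Switch to LEFT JOIN to retain unmatched parent rows

Corrected query:
SELECT p.name, COUNT(c.id) FROM authors p LEFT JOIN novels c ON c.author_id = p.id GROUP BY p.name

Result:
name    | COUNT(c.id)
--------+------------
Atwood  | 1          
Austen  | 0          
Borges  | 1          
Le Guin | 1          
Orwell  | 2          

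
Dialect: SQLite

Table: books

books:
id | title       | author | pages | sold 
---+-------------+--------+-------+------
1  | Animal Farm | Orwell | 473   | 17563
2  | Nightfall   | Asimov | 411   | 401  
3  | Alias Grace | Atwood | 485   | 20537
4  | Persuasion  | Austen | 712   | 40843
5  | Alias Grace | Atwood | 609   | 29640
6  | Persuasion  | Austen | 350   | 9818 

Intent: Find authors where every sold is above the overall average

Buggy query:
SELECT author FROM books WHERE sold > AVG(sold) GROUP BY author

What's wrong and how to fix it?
Bug: WHERE evaluates per row before aggregation, so AVG() is unavailable

Fix: Use a subquery for AVG and a HAVING MIN(...) filter so the condition holds for every row in the group

Corrected query:
SELECT author FROM books GROUP BY author HAVING MIN(sold) > (SELECT AVG(sold) FROM books)

Result:
author
------
Atwood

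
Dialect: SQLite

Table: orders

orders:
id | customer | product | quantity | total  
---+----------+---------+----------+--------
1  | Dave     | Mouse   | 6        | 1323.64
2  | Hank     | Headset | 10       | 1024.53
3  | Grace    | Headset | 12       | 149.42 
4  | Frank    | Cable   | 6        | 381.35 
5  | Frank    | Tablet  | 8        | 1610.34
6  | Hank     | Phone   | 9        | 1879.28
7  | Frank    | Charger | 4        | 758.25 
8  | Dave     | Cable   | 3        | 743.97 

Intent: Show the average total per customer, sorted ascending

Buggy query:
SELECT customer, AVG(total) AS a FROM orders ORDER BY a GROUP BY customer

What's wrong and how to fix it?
Bug: GROUP BY must precede ORDER BY

Fix: Reorder: SELECT … FROM … GROUP BY … ORDER BY …

Corrected query:
SELECT customer, AVG(total) AS a FROM orders GROUP BY customer ORDER BY a

Result:
customer | a         
---------+-----------
Grace    | 149.42    
Frank    | 916.646667
Dave     | 1033.805  
Hank     | 1451.905  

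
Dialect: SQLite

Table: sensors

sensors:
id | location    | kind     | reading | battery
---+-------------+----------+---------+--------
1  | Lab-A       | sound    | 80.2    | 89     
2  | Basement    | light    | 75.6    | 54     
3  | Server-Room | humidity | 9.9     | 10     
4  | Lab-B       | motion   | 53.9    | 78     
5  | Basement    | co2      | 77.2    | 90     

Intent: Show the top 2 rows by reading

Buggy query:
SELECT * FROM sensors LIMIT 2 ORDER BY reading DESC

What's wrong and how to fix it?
Bug: ORDER BY cannot follow LIMIT; LIMIT is the final clause

Fix: Sort with ORDER BY, then apply LIMIT

Corrected query:
SELECT * FROM sensors ORDER BY reading DESC LIMIT 2

Result:
id | location | kind  | reading | battery
---+----------+-------+---------+--------
1  | Lab-A    | sound | 80.2    | 89     
5  | Basement | co2   | 77.2    | 90     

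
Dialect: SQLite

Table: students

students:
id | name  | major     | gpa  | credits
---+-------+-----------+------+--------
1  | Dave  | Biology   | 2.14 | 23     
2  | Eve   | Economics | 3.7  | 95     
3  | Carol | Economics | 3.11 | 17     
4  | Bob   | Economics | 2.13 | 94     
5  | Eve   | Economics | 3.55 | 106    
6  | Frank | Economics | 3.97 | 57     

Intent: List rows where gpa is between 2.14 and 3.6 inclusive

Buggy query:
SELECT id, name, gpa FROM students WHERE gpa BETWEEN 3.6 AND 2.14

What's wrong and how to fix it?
Bug: The bounds are reversed; BETWEEN a AND b requires a <= b to match anything

Fix: Write BETWEEN 2.14 AND 3.6

Corrected query:
SELECT id, name, gpa FROM students WHERE gpa BETWEEN 2.14 AND 3.6

Result:
id | name  | gpa 
---+-------+-----
1  | Dave  | 2.14
3  | Carol | 3.11
5  | Eve   | 3.55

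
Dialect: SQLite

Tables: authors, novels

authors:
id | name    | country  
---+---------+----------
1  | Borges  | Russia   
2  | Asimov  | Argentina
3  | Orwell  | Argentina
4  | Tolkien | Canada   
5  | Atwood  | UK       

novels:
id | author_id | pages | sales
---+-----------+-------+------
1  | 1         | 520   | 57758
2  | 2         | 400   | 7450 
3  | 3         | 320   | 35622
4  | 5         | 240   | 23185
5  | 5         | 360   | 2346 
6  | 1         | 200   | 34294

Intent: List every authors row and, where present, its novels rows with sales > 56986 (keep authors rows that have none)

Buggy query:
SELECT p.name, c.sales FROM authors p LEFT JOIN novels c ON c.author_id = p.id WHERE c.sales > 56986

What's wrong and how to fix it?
Bug: Filtering c.sales in WHERE discards the NULL rows produced by LEFT JOIN, turning it into an inner join

Fix: Put 'c.sales > 56986' in the JOIN's ON clause instead of WHERE

Corrected query:
SELECT p.name, c.sales FROM authors p LEFT JOIN novels c ON c.author_id = p.id AND c.sales > 56986

Result:
name    | sales
--------+------
Borges  | 57758
Asimov  | NULL 
Orwell  | NULL 
Tolkien | NULL 
Atwood  | NULL 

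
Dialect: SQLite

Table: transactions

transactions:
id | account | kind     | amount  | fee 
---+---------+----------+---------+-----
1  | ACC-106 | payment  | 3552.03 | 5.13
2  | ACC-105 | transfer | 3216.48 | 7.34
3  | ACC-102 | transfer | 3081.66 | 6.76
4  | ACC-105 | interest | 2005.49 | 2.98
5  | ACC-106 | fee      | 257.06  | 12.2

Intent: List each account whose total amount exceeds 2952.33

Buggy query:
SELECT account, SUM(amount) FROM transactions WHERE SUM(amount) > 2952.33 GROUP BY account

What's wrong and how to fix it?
Bug: Aggregate functions cannot appear in a WHERE clause

Fix: Move the aggregate condition to a HAVING clause

Corrected query:
SELECT account, SUM(amount) FROM transactions GROUP BY account HAVING SUM(amount) > 2952.33

Result:
account | SUM(amount)
--------+------------
ACC-102 | 3081.66    
ACC-105 | 5221.97    
ACC-106 | 3809.09    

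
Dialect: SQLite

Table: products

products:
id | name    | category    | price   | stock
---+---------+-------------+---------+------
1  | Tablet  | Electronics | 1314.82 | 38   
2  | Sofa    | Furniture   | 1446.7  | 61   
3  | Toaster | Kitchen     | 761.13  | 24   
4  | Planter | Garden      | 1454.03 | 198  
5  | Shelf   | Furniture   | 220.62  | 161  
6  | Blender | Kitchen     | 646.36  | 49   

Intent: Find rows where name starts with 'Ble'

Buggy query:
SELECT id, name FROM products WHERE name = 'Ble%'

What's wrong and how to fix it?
Bug: Wildcards only work with LIKE; '=' treats '%' as a literal character

Fix: Replace '=' with LIKE so 'Ble%' is treated as a pattern

Corrected query:
SELECT id, name FROM products WHERE name LIKE 'Ble%'

Result:
id | name   
---+--------
6  | Blender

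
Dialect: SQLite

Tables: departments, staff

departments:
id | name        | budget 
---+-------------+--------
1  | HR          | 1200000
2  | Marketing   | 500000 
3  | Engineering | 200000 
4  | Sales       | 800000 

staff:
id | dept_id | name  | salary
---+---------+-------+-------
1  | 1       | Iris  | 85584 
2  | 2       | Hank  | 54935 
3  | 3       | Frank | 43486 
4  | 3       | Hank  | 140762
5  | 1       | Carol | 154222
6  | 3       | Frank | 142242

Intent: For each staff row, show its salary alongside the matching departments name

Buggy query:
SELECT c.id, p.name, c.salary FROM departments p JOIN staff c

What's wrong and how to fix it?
Bug: Missing join condition: each staff row is matched to all departments rows instead of just its own

Fix: Specify the join condition linking the foreign key to the parent id

Corrected query:
SELECT c.id, p.name, c.salary FROM departments p JOIN staff c ON c.dept_id = p.id

Result:
id | name        | salary
---+-------------+-------
1  | HR          | 85584 
2  | Marketing   | 54935 
3  | Engineering | 43486 
4  | Engineering | 140762
5  | HR          | 154222
6  | Engineering | 142242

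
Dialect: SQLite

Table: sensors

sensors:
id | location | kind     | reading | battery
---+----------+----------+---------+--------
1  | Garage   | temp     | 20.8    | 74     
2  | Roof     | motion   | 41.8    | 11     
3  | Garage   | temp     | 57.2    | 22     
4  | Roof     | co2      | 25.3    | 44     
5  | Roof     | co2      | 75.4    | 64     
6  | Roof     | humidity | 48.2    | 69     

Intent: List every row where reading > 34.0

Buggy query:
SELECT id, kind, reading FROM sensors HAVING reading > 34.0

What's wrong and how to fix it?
Bug: This is a non-aggregate query (no GROUP BY, no aggregates), so in SQLite the HAVING clause is invalid here; a row-level condition belongs in WHERE

Fix: Replace HAVING with WHERE since the condition applies to individual rows

Corrected query:
SELECT id, kind, reading FROM sensors WHERE reading > 34.0

Result:
id | kind     | reading
---+----------+--------
2  | motion   | 41.8   
3  | temp     | 57.2   
5  | co2      | 75.4   
6  | humidity | 48.2   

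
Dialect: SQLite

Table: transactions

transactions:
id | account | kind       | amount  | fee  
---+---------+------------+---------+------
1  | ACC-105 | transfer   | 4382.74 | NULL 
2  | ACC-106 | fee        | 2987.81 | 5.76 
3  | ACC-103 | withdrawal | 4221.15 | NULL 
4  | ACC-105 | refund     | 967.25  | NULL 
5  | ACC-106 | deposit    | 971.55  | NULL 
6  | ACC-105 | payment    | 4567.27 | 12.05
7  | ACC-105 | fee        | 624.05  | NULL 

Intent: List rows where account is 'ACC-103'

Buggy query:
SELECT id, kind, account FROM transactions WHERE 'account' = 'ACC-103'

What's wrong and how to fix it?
Bug: Single quotes denote string literals in SQL; the column name is being compared as a constant string

Fix: Reference the column as account without single quotes

Corrected query:
SELECT id, kind, account FROM transactions WHERE account = 'ACC-103'

Result:
id | kind       | account
---+------------+--------
3  | withdrawal | ACC-103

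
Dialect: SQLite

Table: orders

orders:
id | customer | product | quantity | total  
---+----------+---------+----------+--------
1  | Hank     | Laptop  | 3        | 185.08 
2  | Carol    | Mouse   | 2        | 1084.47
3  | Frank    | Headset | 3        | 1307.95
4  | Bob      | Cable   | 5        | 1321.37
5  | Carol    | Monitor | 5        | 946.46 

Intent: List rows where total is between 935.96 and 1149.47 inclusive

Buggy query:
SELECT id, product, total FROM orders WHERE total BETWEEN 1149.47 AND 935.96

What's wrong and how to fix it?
Bug: BETWEEN expects the lower bound first; with 1149.47 AND 935.96 the range is empty

Fix: Write BETWEEN 935.96 AND 1149.47

Corrected query:
SELECT id, product, total FROM orders WHERE total BETWEEN 935.96 AND 1149.47

Result:
id | product | total  
---+---------+--------
2  | Mouse   | 1084.47
5  | Monitor | 946.46 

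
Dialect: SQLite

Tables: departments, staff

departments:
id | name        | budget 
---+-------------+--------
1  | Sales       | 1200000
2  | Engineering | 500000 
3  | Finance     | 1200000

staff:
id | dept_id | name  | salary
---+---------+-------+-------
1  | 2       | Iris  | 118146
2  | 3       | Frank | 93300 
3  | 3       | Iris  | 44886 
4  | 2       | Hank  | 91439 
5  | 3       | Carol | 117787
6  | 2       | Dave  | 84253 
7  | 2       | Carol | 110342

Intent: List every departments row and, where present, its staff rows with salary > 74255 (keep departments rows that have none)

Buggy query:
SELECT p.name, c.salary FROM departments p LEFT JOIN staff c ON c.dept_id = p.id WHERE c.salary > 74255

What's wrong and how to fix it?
Bug: A WHERE condition on the right-hand table after LEFT JOIN drops unmatched parents

Fix: Move the right-table condition into the ON clause so unmatched parents are kept

Corrected query:
SELECT p.name, c.salary FROM departments p LEFT JOIN staff c ON c.dept_id = p.id AND c.salary > 74255

Result:
name        | salary
------------+-------
Sales       | NULL  
Engineering | 84253 
Engineering | 91439 
Engineering | 110342
Engineering | 118146
Finance     | 93300 
Finance     | 117787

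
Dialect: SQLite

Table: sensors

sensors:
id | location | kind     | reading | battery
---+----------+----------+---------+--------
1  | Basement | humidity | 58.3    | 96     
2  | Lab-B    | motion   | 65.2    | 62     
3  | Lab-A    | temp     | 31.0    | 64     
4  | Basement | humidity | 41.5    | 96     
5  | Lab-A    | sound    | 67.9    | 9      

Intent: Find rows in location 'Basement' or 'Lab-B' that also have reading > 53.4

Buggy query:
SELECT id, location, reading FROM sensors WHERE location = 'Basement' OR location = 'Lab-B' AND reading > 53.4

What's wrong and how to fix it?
Bug: Without parentheses, AND is evaluated before OR, so the reading filter only applies to the 'Lab-B' branch

Fix: Group the OR with parentheses (or use IN), then AND the threshold

Corrected query:
SELECT id, location, reading FROM sensors WHERE (location = 'Basement' OR location = 'Lab-B') AND reading > 53.4

Result:
id | location | reading
---+----------+--------
1  | Basement | 58.3   
2  | Lab-B    | 65.2   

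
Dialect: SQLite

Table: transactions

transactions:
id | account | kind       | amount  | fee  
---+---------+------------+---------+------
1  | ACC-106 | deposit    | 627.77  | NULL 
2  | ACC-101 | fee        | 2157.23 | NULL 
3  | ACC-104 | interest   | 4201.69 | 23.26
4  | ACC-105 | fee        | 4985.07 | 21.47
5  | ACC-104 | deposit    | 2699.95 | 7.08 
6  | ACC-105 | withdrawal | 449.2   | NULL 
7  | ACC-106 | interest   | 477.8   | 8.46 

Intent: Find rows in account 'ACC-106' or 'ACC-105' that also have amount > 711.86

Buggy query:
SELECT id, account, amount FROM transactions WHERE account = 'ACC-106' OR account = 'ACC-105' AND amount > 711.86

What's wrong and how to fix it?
Bug: AND binds tighter than OR, so this parses as account = 'ACC-106' OR (account = 'ACC-105' AND amount > 711.86)

Fix: Group the OR with parentheses (or use IN), then AND the threshold

Corrected query:
SELECT id, account, amount FROM transactions WHERE (account = 'ACC-106' OR account = 'ACC-105') AND amount > 711.86

Result:
id | account | amount 
---+---------+--------
4  | ACC-105 | 4985.07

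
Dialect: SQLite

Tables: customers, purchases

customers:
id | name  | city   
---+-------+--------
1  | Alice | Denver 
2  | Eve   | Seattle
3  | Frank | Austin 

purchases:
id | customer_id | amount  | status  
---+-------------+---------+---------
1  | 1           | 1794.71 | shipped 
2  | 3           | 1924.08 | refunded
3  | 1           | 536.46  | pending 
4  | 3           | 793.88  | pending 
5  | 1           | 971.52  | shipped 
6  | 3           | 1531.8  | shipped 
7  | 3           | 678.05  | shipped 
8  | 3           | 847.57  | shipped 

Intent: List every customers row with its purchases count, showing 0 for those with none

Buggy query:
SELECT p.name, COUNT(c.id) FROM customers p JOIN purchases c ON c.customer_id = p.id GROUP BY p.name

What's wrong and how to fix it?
Bug: An inner join excludes parents with zero children

Fix: Switch to LEFT JOIN to retain unmatched parent rows

Corrected query:
SELECT p.name, COUNT(c.id) FROM customers p LEFT JOIN purchases c ON c.customer_id = p.id GROUP BY p.name

Result:
name  | COUNT(c.id)
------+------------
Alice | 3          
Eve   | 0          
Frank | 5          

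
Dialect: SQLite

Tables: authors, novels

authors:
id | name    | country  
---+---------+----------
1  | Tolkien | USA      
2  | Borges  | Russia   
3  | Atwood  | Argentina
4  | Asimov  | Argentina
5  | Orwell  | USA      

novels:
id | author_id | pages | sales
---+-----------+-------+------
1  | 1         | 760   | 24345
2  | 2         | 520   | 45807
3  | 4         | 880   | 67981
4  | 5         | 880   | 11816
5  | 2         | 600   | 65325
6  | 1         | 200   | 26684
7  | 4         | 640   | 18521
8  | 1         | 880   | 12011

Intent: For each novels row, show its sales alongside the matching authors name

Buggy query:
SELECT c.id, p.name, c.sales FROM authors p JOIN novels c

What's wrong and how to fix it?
Bug: JOIN with no ON clause produces a cartesian product; every novels row pairs with every authors row

Fix: Specify the join condition linking the foreign key to the parent id

Corrected query:
SELECT c.id, p.name, c.sales FROM authors p JOIN novels c ON c.author_id = p.id

Result:
id | name    | sales
---+---------+------
1  | Tolkien | 24345
2  | Borges  | 45807
3  | Asimov  | 67981
4  | Orwell  | 11816
5  | Borges  | 65325
6  | Tolkien | 26684
7  | Asimov  | 18521
8  | Tolkien | 12011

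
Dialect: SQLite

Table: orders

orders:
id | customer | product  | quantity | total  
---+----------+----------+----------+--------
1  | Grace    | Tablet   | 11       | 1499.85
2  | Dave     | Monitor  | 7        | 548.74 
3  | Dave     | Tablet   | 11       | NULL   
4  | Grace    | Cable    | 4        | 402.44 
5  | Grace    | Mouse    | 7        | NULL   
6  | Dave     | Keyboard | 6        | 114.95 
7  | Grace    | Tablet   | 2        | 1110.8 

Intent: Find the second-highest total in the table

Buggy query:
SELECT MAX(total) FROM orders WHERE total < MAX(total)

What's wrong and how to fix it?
Bug: MAX(total) on the right of the comparison is an aggregate-in-WHERE error

Fix: Compute the overall MAX in a subquery, then take MAX of rows below it

Corrected query:
SELECT MAX(total) FROM orders WHERE total < (SELECT MAX(total) FROM orders)

Result:
MAX(total)
----------
1110.8    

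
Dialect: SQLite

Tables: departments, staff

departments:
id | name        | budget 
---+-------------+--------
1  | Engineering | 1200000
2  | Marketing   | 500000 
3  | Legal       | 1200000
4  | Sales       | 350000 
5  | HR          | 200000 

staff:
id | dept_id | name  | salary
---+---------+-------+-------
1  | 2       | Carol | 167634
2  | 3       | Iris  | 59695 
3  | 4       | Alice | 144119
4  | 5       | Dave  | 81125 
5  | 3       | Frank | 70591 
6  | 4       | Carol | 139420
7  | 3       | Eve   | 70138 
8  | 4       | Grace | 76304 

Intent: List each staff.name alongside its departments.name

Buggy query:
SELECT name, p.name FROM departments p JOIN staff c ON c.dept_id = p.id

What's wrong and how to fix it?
Bug: Both tables have a 'name' column; the unqualified reference is ambiguous

Fix: Qualify the column with its table alias (c.name)

Corrected query:
SELECT c.name, p.name FROM departments p JOIN staff c ON c.dept_id = p.id

Result:
name  | name     
------+----------
Carol | Marketing
Iris  | Legal    
Alice | Sales    
Dave  | HR       
Frank | Legal    
Carol | Sales    
Eve   | Legal    
Grace | Sales    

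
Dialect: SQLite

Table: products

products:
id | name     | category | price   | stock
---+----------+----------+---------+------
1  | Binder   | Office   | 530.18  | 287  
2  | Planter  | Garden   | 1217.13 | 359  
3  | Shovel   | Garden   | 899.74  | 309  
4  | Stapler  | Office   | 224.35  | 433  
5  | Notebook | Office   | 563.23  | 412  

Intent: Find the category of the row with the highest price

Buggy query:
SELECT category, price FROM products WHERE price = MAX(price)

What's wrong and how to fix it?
Bug: WHERE is evaluated per row; an aggregate over the whole table isn't defined there

Fix: Wrap MAX in a scalar subquery so WHERE compares against a single value

Corrected query:
SELECT category, price FROM products WHERE price = (SELECT MAX(price) FROM products)

Result:
category | price  
---------+--------
Garden   | 1217.13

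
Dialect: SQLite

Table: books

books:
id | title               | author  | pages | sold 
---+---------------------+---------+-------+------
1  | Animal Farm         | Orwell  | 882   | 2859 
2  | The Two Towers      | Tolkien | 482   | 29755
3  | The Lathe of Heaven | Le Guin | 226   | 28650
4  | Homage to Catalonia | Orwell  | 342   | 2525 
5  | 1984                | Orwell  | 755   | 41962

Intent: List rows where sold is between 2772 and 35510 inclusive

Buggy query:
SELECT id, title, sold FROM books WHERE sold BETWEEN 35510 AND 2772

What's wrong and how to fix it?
Bug: BETWEEN expects the lower bound first; with 35510 AND 2772 the range is empty

Fix: Swap the bounds so the smaller value comes first

Corrected query:
SELECT id, title, sold FROM books WHERE sold BETWEEN 2772 AND 35510

Result:
id | title               | sold 
---+---------------------+------
1  | Animal Farm         | 2859 
2  | The Two Towers      | 29755
3  | The Lathe of Heaven | 28650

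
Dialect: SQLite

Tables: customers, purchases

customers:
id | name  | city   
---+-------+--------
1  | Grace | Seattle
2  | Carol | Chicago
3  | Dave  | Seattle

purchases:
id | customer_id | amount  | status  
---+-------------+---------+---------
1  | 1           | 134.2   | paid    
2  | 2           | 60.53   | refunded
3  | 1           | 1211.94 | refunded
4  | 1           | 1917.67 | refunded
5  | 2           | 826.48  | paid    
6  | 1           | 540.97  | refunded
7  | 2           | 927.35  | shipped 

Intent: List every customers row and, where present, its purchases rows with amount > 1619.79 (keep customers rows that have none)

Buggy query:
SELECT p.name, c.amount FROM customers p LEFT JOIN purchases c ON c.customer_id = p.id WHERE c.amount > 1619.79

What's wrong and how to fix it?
Bug: Filtering c.amount in WHERE discards the NULL rows produced by LEFT JOIN, turning it into an inner join

Fix: Move the right-table condition into the ON clause so unmatched parents are kept

Corrected query:
SELECT p.name, c.amount FROM customers p LEFT JOIN purchases c ON c.customer_id = p.id AND c.amount > 1619.79

Result:
name  | amount 
------+--------
Grace | 1917.67
Carol | NULL   
Dave  | NULL   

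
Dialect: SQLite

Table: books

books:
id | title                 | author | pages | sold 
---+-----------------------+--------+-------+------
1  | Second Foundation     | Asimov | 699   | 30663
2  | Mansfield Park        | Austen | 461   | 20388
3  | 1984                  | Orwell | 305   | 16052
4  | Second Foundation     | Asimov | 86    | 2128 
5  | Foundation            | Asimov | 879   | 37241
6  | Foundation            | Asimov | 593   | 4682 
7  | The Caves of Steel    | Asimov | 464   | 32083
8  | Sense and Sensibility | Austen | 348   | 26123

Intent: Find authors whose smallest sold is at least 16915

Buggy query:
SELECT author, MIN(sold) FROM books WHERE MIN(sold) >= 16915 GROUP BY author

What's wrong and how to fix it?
Bug: MIN() in WHERE is a misuse of aggregate

Fix: Replace WHERE with HAVING after the GROUP BY

Corrected query:
SELECT author, MIN(sold) FROM books GROUP BY author HAVING MIN(sold) >= 16915

Result:
author | MIN(sold)
-------+----------
Austen | 20388    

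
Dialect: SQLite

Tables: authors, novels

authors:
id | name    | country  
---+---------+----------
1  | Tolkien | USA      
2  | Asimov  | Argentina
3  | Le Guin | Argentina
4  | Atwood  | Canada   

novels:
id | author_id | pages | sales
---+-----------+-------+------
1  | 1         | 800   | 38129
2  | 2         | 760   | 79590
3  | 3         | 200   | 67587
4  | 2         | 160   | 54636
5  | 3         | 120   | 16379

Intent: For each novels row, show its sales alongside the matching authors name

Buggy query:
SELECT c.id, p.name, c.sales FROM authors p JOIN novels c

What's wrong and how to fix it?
Bug: JOIN with no ON clause produces a cartesian product; every novels row pairs with every authors row

Fix: Specify the join condition linking the foreign key to the parent id

Corrected query:
SELECT c.id, p.name, c.sales FROM authors p JOIN novels c ON c.author_id = p.id

Result:
id | name    | sales
---+---------+------
1  | Tolkien | 38129
2  | Asimov  | 79590
3  | Le Guin | 67587
4  | Asimov  | 54636
5  | Le Guin | 16379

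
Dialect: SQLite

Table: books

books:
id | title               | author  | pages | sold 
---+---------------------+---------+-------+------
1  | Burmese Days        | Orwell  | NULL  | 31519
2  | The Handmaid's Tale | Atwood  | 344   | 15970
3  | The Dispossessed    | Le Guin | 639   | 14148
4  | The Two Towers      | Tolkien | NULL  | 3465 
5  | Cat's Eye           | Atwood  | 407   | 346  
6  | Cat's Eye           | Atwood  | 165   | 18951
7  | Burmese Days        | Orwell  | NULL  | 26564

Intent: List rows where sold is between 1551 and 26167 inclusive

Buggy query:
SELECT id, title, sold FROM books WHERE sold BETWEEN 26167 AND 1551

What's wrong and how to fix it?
Bug: The bounds are reversed; BETWEEN a AND b requires a <= b to match anything

Fix: Write BETWEEN 1551 AND 26167

Corrected query:
SELECT id, title, sold FROM books WHERE sold BETWEEN 1551 AND 26167

Result:
id | title               | sold 
---+---------------------+------
2  | The Handmaid's Tale | 15970
3  | The Dispossessed    | 14148
4  | The Two Towers      | 3465 
6  | Cat's Eye           | 18951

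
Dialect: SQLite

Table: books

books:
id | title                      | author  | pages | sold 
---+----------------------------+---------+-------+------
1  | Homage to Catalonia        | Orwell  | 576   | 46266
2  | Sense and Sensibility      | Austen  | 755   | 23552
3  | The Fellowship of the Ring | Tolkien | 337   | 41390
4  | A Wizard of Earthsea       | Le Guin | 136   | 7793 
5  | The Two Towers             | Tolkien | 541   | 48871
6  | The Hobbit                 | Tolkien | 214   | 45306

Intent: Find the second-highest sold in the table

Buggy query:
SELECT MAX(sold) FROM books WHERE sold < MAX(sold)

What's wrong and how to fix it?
Bug: The inner MAX is an aggregate inside WHERE, which is not allowed

Fix: Compute the overall MAX in a subquery, then take MAX of rows below it

Corrected query:
SELECT MAX(sold) FROM books WHERE sold < (SELECT MAX(sold) FROM books)

Result:
MAX(sold)
---------
46266    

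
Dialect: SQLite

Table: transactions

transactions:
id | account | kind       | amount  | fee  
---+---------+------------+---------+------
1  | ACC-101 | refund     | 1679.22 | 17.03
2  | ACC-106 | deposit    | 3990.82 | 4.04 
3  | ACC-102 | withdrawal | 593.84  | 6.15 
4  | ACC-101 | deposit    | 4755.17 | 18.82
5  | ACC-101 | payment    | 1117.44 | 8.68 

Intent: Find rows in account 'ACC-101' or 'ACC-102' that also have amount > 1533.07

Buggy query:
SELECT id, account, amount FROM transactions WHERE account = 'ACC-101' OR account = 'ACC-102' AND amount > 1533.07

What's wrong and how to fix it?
Bug: AND binds tighter than OR, so this parses as account = 'ACC-101' OR (account = 'ACC-102' AND amount > 1533.07)

Fix: Add parentheses around the OR so the AND applies to both alternatives

Corrected query:
SELECT id, account, amount FROM transactions WHERE (account = 'ACC-101' OR account = 'ACC-102') AND amount > 1533.07

Result:
id | account | amount 
---+---------+--------
1  | ACC-101 | 1679.22
4  | ACC-101 | 4755.17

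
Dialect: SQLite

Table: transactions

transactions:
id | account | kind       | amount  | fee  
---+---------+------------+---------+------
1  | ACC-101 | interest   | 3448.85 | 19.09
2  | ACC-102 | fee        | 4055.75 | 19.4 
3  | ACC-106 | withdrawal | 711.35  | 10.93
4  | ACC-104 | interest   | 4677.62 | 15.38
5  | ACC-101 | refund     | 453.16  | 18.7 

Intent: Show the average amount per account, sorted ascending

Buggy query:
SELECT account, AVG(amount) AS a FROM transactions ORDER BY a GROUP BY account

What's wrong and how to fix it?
Bug: GROUP BY must precede ORDER BY

Fix: Move ORDER BY to the end, after GROUP BY

Corrected query:
SELECT account, AVG(amount) AS a FROM transactions GROUP BY account ORDER BY a

Result:
account | a       
--------+---------
ACC-106 | 711.35  
ACC-101 | 1951.005
ACC-102 | 4055.75 
ACC-104 | 4677.62 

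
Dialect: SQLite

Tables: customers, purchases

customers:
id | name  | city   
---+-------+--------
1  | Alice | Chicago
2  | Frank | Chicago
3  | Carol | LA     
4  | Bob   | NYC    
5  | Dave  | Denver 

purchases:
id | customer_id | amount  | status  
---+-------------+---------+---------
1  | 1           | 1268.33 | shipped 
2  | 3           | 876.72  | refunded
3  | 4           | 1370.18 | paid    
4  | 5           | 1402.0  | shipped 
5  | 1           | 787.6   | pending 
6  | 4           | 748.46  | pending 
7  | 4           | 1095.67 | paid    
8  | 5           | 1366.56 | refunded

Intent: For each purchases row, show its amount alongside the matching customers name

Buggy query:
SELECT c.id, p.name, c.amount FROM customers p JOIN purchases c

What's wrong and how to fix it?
Bug: JOIN with no ON clause produces a cartesian product; every purchases row pairs with every customers row

Fix: Add ON c.customer_id = p.id to the JOIN

Corrected query:
SELECT c.id, p.name, c.amount FROM customers p JOIN purchases c ON c.customer_id = p.id

Result:
id | name  | amount 
---+-------+--------
1  | Alice | 1268.33
2  | Carol | 876.72 
3  | Bob   | 1370.18
4  | Dave  | 1402   
5  | Alice | 787.6  
6  | Bob   | 748.46 
7  | Bob   | 1095.67
8  | Dave  | 1366.56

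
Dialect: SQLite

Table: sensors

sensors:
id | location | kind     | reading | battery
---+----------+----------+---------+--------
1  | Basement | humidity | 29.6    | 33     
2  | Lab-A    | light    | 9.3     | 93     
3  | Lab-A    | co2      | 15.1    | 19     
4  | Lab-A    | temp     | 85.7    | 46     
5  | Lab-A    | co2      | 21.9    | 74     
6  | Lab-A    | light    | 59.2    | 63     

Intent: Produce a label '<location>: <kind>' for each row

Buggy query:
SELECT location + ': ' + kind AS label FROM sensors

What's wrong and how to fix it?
Bug: SQLite uses || for string concatenation; + coerces text to numbers (yielding 0)

Fix: Replace + with || to concatenate text

Corrected query:
SELECT location || ': ' || kind AS label FROM sensors

Result:
label             
------------------
Basement: humidity
Lab-A: light      
Lab-A: co2        
Lab-A: temp       
Lab-A: co2        
Lab-A: light      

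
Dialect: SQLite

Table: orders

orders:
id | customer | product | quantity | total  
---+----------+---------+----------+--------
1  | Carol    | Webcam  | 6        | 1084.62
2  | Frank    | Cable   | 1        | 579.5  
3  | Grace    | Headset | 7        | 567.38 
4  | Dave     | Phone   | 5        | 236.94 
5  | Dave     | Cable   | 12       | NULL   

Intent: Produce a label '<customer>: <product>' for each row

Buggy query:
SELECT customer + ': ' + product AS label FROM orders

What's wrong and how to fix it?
Bug: '+' is numeric addition; on text columns SQLite converts them to 0 instead of concatenating

Fix: Use the || operator for string concatenation

Corrected query:
SELECT customer || ': ' || product AS label FROM orders

Result:
label         
--------------
Carol: Webcam 
Frank: Cable  
Grace: Headset
Dave: Phone   
Dave: Cable   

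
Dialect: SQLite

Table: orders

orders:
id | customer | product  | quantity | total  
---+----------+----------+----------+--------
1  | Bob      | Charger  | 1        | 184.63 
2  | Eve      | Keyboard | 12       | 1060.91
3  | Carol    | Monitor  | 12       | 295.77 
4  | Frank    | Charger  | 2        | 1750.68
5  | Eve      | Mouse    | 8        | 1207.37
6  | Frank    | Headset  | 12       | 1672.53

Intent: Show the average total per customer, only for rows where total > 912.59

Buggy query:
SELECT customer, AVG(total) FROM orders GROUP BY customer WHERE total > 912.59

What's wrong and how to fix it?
Bug: Row-level WHERE must come before GROUP BY in the clause order

Fix: Place WHERE between FROM and GROUP BY

Corrected query:
SELECT customer, AVG(total) FROM orders WHERE total > 912.59 GROUP BY customer

Result:
customer | AVG(total)
---------+-----------
Eve      | 1134.14   
Frank    | 1711.605  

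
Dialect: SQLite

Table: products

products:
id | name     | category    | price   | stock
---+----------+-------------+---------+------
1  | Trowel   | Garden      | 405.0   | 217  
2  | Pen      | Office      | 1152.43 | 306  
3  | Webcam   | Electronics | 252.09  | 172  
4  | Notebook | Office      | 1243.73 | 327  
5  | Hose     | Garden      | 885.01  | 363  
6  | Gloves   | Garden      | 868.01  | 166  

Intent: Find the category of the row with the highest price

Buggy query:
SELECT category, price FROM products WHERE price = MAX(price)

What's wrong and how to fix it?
Bug: WHERE is evaluated per row; an aggregate over the whole table isn't defined there

Fix: Use a subquery: WHERE price = (SELECT MAX(price) FROM products)

Corrected query:
SELECT category, price FROM products WHERE price = (SELECT MAX(price) FROM products)

Result:
category | price  
---------+--------
Office   | 1243.73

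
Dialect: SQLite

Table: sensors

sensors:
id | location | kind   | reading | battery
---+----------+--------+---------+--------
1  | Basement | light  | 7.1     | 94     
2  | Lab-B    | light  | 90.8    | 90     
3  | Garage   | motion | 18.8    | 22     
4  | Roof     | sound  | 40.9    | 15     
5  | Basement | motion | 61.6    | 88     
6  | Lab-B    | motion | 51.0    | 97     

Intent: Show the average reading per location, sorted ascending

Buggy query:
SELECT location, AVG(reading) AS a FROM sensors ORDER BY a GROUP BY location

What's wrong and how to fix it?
Bug: GROUP BY must precede ORDER BY

Fix: Reorder: SELECT … FROM … GROUP BY … ORDER BY …

Corrected query:
SELECT location, AVG(reading) AS a FROM sensors GROUP BY location ORDER BY a

Result:
location | a    
---------+------
Garage   | 18.8 
Basement | 34.35
Roof     | 40.9 
Lab-B    | 70.9 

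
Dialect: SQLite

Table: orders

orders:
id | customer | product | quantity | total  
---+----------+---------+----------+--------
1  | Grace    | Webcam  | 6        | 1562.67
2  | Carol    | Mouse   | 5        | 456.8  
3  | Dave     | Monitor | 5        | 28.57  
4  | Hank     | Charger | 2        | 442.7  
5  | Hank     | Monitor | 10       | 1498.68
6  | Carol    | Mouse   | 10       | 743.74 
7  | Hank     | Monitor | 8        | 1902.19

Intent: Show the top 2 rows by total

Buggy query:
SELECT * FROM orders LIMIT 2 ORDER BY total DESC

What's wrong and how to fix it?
Bug: ORDER BY cannot follow LIMIT; LIMIT is the final clause

Fix: Swap the clauses: ORDER BY first, then LIMIT

Corrected query:
SELECT * FROM orders ORDER BY total DESC LIMIT 2

Result:
id | customer | product | quantity | total  
---+----------+---------+----------+--------
7  | Hank     | Monitor | 8        | 1902.19
1  | Grace    | Webcam  | 6        | 1562.67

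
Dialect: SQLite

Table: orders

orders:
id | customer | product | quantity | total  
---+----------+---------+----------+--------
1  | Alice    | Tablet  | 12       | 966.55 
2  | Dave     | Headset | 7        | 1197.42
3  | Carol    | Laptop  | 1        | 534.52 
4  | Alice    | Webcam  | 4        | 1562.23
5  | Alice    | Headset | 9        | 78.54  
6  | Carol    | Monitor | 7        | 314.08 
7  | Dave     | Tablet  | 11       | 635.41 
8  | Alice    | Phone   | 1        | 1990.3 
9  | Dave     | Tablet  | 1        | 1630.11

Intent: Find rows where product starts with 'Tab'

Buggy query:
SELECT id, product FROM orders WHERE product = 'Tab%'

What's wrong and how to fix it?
Bug: Wildcards only work with LIKE; '=' treats '%' as a literal character

Fix: Replace '=' with LIKE so 'Tab%' is treated as a pattern

Corrected query:
SELECT id, product FROM orders WHERE product LIKE 'Tab%'

Result:
id | product
---+--------
1  | Tablet 
7  | Tablet 
9  | Tablet 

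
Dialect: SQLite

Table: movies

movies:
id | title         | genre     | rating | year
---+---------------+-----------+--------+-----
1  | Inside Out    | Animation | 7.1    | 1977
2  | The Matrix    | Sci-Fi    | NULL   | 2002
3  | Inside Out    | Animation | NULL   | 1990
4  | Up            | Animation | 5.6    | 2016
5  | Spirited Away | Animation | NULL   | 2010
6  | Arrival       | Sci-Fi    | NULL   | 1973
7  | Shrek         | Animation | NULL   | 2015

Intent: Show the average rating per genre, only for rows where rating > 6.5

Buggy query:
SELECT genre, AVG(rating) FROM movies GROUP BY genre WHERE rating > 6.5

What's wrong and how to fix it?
Bug: Row-level WHERE must come before GROUP BY in the clause order

Fix: Move the WHERE clause before GROUP BY

Corrected query:
SELECT genre, AVG(rating) FROM movies WHERE rating > 6.5 GROUP BY genre

Result:
genre     | AVG(rating)
----------+------------
Animation | 7.1        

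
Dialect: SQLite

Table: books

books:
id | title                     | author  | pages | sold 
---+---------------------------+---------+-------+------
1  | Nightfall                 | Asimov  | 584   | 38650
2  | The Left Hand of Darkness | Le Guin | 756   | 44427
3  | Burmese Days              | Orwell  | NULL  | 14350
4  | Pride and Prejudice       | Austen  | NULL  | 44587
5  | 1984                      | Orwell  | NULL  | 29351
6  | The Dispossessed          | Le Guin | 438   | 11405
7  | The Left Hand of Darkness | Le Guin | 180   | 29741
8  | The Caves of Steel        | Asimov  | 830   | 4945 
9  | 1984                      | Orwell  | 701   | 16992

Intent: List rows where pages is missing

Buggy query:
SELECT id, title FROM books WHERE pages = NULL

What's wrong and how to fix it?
Bug: '= NULL' is always unknown in SQL three-valued logic, so no rows match

Fix: Use IS NULL to test for NULL

Corrected query:
SELECT id, title FROM books WHERE pages IS NULL

Result:
id | title              
---+--------------------
3  | Burmese Days       
4  | Pride and Prejudice
5  | 1984               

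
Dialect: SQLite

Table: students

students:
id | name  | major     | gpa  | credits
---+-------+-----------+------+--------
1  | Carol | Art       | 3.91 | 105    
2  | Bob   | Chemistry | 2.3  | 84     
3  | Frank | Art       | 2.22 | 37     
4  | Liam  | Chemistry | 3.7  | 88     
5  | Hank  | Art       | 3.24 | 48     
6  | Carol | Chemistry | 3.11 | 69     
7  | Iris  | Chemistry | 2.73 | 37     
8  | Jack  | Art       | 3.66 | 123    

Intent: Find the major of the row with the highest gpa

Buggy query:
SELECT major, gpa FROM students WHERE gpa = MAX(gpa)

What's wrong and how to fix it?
Bug: WHERE is evaluated per row; an aggregate over the whole table isn't defined there

Fix: Use a subquery: WHERE gpa = (SELECT MAX(gpa) FROM students)

Corrected query:
SELECT major, gpa FROM students WHERE gpa = (SELECT MAX(gpa) FROM students)

Result:
major | gpa 
------+-----
Art   | 3.91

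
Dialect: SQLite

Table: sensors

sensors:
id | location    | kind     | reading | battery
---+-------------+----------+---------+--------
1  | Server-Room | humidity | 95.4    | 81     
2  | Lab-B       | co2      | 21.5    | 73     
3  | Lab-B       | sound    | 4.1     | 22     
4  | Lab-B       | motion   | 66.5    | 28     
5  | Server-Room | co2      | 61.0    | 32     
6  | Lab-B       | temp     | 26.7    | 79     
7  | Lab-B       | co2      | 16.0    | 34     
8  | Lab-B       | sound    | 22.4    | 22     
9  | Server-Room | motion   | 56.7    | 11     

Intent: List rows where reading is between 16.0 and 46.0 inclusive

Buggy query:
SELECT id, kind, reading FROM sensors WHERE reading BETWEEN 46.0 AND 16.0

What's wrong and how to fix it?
Bug: The bounds are reversed; BETWEEN a AND b requires a <= b to match anything

Fix: Swap the bounds so the smaller value comes first

Corrected query:
SELECT id, kind, reading FROM sensors WHERE reading BETWEEN 16.0 AND 46.0

Result:
id | kind  | reading
---+-------+--------
2  | co2   | 21.5   
6  | temp  | 26.7   
7  | co2   | 16     
8  | sound | 22.4   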